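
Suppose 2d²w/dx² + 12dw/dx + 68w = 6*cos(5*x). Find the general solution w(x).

w = 3*cos(5*x)/109 + 10*sin(5*x)/109 + C1*cos(5*x)*exp(-3*x) + C2*exp(-3*x)*sin(5*x)

Divide through by 2: w'' + 6w' + 34w = 3*cos(5*x).
Characteristic equation r² + 6r + 34 = 0 has discriminant (6)² - 4·(34) = -100 < 0, so r = -3 ± 5i.
Hence w_h = C1*cos(5*x)*exp(-3*x) + C2*exp(-3*x)*sin(5*x).
Try w_p = A*cos(5*x) + B*sin(5*x). Substituting and equating the coefficients of cos(5x) and sin(5x) gives A = 3/109, B = 10/109, so w_p = 3*cos(5*x)/109 + 10*sin(5*x)/109.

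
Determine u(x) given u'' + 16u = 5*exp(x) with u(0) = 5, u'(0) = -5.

Characteristic equation r² + 16 = 0 has discriminant (0)² - 4·(16) = -64 < 0, so r = ± 4i.
Hence u_h = C1*cos(4*x) + C2*sin(4*x).
Try u_p = A*exp(x). Substituting into the equation and dividing by exp(x) gives A = 5/17, so u_p = 5*exp(x)/17.
General solution: u = 5*exp(x)/17 + C1*cos(4*x) + C2*sin(4*x).
Apply the initial conditions: u(0) = 5/17 + C1 = 5 and u'(0) = 5/17 + 4*C2 = -5. Solving gives C1 = 80/17, C2 = -45/34.

u = -45*sin(4*x)/34 + 5*exp(x)/17 + 80*cos(4*x)/17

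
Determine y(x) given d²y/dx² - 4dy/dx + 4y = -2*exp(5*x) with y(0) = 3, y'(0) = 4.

Characteristic equation r² - 4r + 4 = 0 has discriminant (-4)² - 4·(4) = 0, so r = 2 is a repeated root.
Hence y_h = (C1 + C2*x)*exp(2*x).
Try y_p = A*exp(5*x). Substituting into the equation and dividing by exp(5*x) gives A = -2/9, so y_p = -2*exp(5*x)/9.
General solution: y = -2*exp(5*x)/9 + C1*exp(2*x) + C2*x*exp(2*x).
Apply the initial conditions: y(0) = -2/9 + C1 = 3 and y'(0) = -10/9 + C2 + 2*C1 = 4. Solving gives C1 = 29/9, C2 = -4/3.

y = -2*exp(5*x)/9 + 29*exp(2*x)/9 - 4*x*exp(2*x)/3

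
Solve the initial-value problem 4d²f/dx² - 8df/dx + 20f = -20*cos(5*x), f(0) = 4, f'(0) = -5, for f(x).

f = cos(5*x)/5 + sin(5*x)/10 - 93*exp(x)*sin(2*x)/20 + 19*cos(2*x)*exp(x)/5

Divide through by 4: f'' - 2f' + 5f = -5*cos(5*x).
Characteristic equation r² - 2r + 5 = 0 has discriminant (-2)² - 4·(5) = -16 < 0, so r = 1 ± 2i.
Hence f_h = C1*cos(2*x)*exp(x) + C2*exp(x)*sin(2*x).
Try f_p = A*cos(5*x) + B*sin(5*x). Substituting and equating the coefficients of cos(5x) and sin(5x) gives A = 1/5, B = 1/10, so f_p = cos(5*x)/5 + sin(5*x)/10.
General solution: f = cos(5*x)/5 + sin(5*x)/10 + C1*cos(2*x)*exp(x) + C2*exp(x)*sin(2*x).
Apply the initial conditions: f(0) = 1/5 + C1 = 4 and f'(0) = 1/2 + C1 + 2*C2 = -5. Solving gives C1 = 19/5, C2 = -93/20.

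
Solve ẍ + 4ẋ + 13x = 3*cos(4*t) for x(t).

x = -9*cos(4*t)/265 + 48*sin(4*t)/265 + C1*cos(3*t)*exp(-2*t) + C2*exp(-2*t)*sin(3*t)

Characteristic equation r² + 4r + 13 = 0 has discriminant (4)² - 4·(13) = -36 < 0, so r = -2 ± 3i.
Hence x_h = C1*cos(3*t)*exp(-2*t) + C2*exp(-2*t)*sin(3*t).
Try x_p = A*cos(4*t) + B*sin(4*t). Substituting and equating the coefficients of cos(4t) and sin(4t) gives A = -9/265, B = 48/265, so x_p = -9*cos(4*t)/265 + 48*sin(4*t)/265.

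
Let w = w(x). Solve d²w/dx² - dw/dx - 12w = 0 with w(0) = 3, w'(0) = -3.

w = 6*exp(4*x)/7 + 15*exp(-3*x)/7

Characteristic equation r² - r - 12 = 0 factors as (r + 3)(r - 4) = 0, so r = -3, 4.
Hence w_h = C1*exp(-3*x) + C2*exp(4*x).
Apply the initial conditions: w(0) = C1 + C2 = 3 and w'(0) = -3*C1 + 4*C2 = -3. Solving gives C1 = 15/7, C2 = 6/7.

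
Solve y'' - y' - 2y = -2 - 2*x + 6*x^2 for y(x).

y = -4 - 3*x**2 + 4*x + C1*exp(2*x) + C2*exp(-x)

Characteristic equation r² - r - 2 = 0 factors as (r - 2)(r + 1) = 0, so r = 2, -1.
Hence y_h = C1*exp(2*x) + C2*exp(-x).
For the particular solution try y_p = A0 + A1*x + A2*x^2. Substituting and matching coefficients of each power of x gives A0 = -4, A1 = 4, A2 = -3, so y_p = -4 - 3*x^2 + 4*x.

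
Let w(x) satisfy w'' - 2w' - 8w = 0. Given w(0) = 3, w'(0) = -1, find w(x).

w = 5*exp(4*x)/6 + 13*exp(-2*x)/6

Characteristic equation r² - 2r - 8 = 0 factors as (r + 2)(r - 4) = 0, so r = -2, 4.
Hence w_h = C1*exp(-2*x) + C2*exp(4*x).
Apply the initial conditions: w(0) = C1 + C2 = 3 and w'(0) = -2*C1 + 4*C2 = -1. Solving gives C1 = 13/6, C2 = 5/6.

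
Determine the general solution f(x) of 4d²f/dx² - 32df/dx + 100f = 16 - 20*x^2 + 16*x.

f = 582/3125 - x**2/5 + 4*x/125 + C1*cos(3*x)*exp(4*x) + C2*exp(4*x)*sin(3*x)

Divide through by 4: f'' - 8f' + 25f = 4 - 5*x^2 + 4*x.
Characteristic equation r² - 8r + 25 = 0 has discriminant (-8)² - 4·(25) = -36 < 0, so r = 4 ± 3i.
Hence f_h = C1*cos(3*x)*exp(4*x) + C2*exp(4*x)*sin(3*x).
For the particular solution try f_p = A0 + A1*x + A2*x^2. Substituting and matching coefficients of each power of x gives A0 = 582/3125, A1 = 4/125, A2 = -1/5, so f_p = 582/3125 - x^2/5 + 4*x/125.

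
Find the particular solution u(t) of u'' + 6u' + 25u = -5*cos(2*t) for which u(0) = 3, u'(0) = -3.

Characteristic equation r² + 6r + 25 = 0 has discriminant (6)² - 4·(25) = -64 < 0, so r = -3 ± 4i.
Hence u_h = C1*cos(4*t)*exp(-3*t) + C2*exp(-3*t)*sin(4*t).
Try u_p = A*cos(2*t) + B*sin(2*t). Substituting and equating the coefficients of cos(2t) and sin(2t) gives A = -7/39, B = -4/39, so u_p = -7*cos(2*t)/39 - 4*sin(2*t)/39.
General solution: u = -7*cos(2*t)/39 - 4*sin(2*t)/39 + C1*cos(4*t)*exp(-3*t) + C2*exp(-3*t)*sin(4*t).
Apply the initial conditions: u(0) = -7/39 + C1 = 3 and u'(0) = -8/39 - 3*C1 + 4*C2 = -3. Solving gives C1 = 124/39, C2 = 263/156.

u = -7*cos(2*t)/39 - 4*sin(2*t)/39 + 124*cos(4*t)*exp(-3*t)/39 + 263*exp(-3*t)*sin(4*t)/156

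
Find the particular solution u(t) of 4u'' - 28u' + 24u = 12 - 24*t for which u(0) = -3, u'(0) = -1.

Divide through by 4: u'' - 7u' + 6u = 3 - 6*t.
Characteristic equation r² - 7r + 6 = 0 factors as (r - 1)(r - 6) = 0, so r = 1, 6.
Hence u_h = C1*exp(t) + C2*exp(6*t).
For the particular solution try u_p = A0 + A1*t. Substituting and matching coefficients of each power of t gives A0 = -2/3, A1 = -1, so u_p = -2/3 - t.
General solution: u = -2/3 - t + C1*exp(t) + C2*exp(6*t).
Apply the initial conditions: u(0) = -2/3 + C1 + C2 = -3 and u'(0) = -1 + C1 + 6*C2 = -1. Solving gives C1 = -14/5, C2 = 7/15.

u = -2/3 - t - 14*exp(t)/5 + 7*exp(6*t)/15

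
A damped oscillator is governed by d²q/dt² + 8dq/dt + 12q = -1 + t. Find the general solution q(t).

Characteristic equation r² + 8r + 12 = 0 factors as (r + 2)(r + 6) = 0, so r = -2, -6.
Hence q_h = C1*exp(-2*t) + C2*exp(-6*t).
For the particular solution try q_p = A0 + A1*t. Substituting and matching coefficients of each power of t gives A0 = -5/36, A1 = 1/12, so q_p = -5/36 + t/12.

q = -5/36 + t/12 + C1*exp(-2*t) + C2*exp(-6*t)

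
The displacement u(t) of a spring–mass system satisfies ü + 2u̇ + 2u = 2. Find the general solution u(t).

Characteristic equation r² + 2r + 2 = 0 has discriminant (2)² - 4·(2) = -4 < 0, so r = -1 ± i.
Hence u_h = C1*cos(t)*exp(-t) + C2*exp(-t)*sin(t).
For the particular solution try u_p = A0. Substituting and matching coefficients of each power of t gives A0 = 1, so u_p = 1.

u = 1 + C1*cos(t)*exp(-t) + C2*exp(-t)*sin(t)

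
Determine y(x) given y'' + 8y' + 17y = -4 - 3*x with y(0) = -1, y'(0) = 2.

y = -44/289 - 3*x/17 - 351*exp(-4*x)*sin(x)/289 - 245*cos(x)*exp(-4*x)/289

Characteristic equation r² + 8r + 17 = 0 has discriminant (8)² - 4·(17) = -4 < 0, so r = -4 ± i.
Hence y_h = C1*cos(x)*exp(-4*x) + C2*exp(-4*x)*sin(x).
For the particular solution try y_p = A0 + A1*x. Substituting and matching coefficients of each power of x gives A0 = -44/289, A1 = -3/17, so y_p = -44/289 - 3*x/17.
General solution: y = -44/289 - 3*x/17 + C1*cos(x)*exp(-4*x) + C2*exp(-4*x)*sin(x).
Apply the initial conditions: y(0) = -44/289 + C1 = -1 and y'(0) = -3/17 + C2 - 4*C1 = 2. Solving gives C1 = -245/289, C2 = -351/289.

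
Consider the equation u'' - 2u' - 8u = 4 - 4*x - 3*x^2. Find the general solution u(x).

Characteristic equation r² - 2r - 8 = 0 factors as (r + 2)(r - 4) = 0, so r = -2, 4.
Hence u_h = C1*exp(-2*x) + C2*exp(4*x).
For the particular solution try u_p = A0 + A1*x + A2*x^2. Substituting and matching coefficients of each power of x gives A0 = -31/64, A1 = 5/16, A2 = 3/8, so u_p = -31/64 + 3*x^2/8 + 5*x/16.

u = -31/64 + 3*x**2/8 + 5*x/16 + C1*exp(-2*x) + C2*exp(4*x)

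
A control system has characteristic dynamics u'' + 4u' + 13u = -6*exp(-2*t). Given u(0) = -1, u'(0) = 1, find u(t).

u = -2*exp(-2*t)/3 - cos(3*t)*exp(-2*t)/3 - exp(-2*t)*sin(3*t)/3

Characteristic equation r² + 4r + 13 = 0 has discriminant (4)² - 4·(13) = -36 < 0, so r = -2 ± 3i.
Hence u_h = C1*cos(3*t)*exp(-2*t) + C2*exp(-2*t)*sin(3*t).
Try u_p = A*exp(-2*t). Substituting into the equation and dividing by exp(-2*t) gives A = -2/3, so u_p = -2*exp(-2*t)/3.
General solution: u = -2*exp(-2*t)/3 + C1*cos(3*t)*exp(-2*t) + C2*exp(-2*t)*sin(3*t).
Apply the initial conditions: u(0) = -2/3 + C1 = -1 and u'(0) = 4/3 - 2*C1 + 3*C2 = 1. Solving gives C1 = -1/3, C2 = -1/3.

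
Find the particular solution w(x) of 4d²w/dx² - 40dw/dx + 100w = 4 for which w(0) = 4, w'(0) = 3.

w = 1/25 + 99*exp(5*x)/25 - 84*x*exp(5*x)/5

Divide through by 4: w'' - 10w' + 25w = 1.
Characteristic equation r² - 10r + 25 = 0 has discriminant (-10)² - 4·(25) = 0, so r = 5 is a repeated root.
Hence w_h = (C1 + C2*x)*exp(5*x).
For the particular solution try w_p = A0. Substituting and matching coefficients of each power of x gives A0 = 1/25, so w_p = 1/25.
General solution: w = 1/25 + C1*exp(5*x) + C2*x*exp(5*x).
Apply the initial conditions: w(0) = 1/25 + C1 = 4 and w'(0) = C2 + 5*C1 = 3. Solving gives C1 = 99/25, C2 = -84/5.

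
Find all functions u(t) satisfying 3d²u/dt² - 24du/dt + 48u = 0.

u = C1*exp(4*t) + C2*t*exp(4*t)

Divide through by 3: u'' - 8u' + 16u = 0.
Characteristic equation r² - 8r + 16 = 0 has discriminant (-8)² - 4·(16) = 0, so r = 4 is a repeated root.
Hence u_h = (C1 + C2*t)*exp(4*t).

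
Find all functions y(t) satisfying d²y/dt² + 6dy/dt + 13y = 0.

Characteristic equation r² + 6r + 13 = 0 has discriminant (6)² - 4·(13) = -16 < 0, so r = -3 ± 2i.
Hence y_h = C1*cos(2*t)*exp(-3*t) + C2*exp(-3*t)*sin(2*t).

y = C1*cos(2*t)*exp(-3*t) + C2*exp(-3*t)*sin(2*t)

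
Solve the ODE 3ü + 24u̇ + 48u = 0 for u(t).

u = C1*exp(-4*t) + C2*t*exp(-4*t)

Divide through by 3: u'' + 8u' + 16u = 0.
Characteristic equation r² + 8r + 16 = 0 has discriminant (8)² - 4·(16) = 0, so r = -4 is a repeated root.
Hence u_h = (C1 + C2*t)*exp(-4*t).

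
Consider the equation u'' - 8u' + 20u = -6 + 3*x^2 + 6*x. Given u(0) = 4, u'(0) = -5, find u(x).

u = -147/1000 + 3*x**2/20 + 21*x/50 - 2751*exp(4*x)*sin(2*x)/250 + 4147*cos(2*x)*exp(4*x)/1000

Characteristic equation r² - 8r + 20 = 0 has discriminant (-8)² - 4·(20) = -16 < 0, so r = 4 ± 2i.
Hence u_h = C1*cos(2*x)*exp(4*x) + C2*exp(4*x)*sin(2*x).
For the particular solution try u_p = A0 + A1*x + A2*x^2. Substituting and matching coefficients of each power of x gives A0 = -147/1000, A1 = 21/50, A2 = 3/20, so u_p = -147/1000 + 3*x^2/20 + 21*x/50.
General solution: u = -147/1000 + 3*x^2/20 + 21*x/50 + C1*cos(2*x)*exp(4*x) + C2*exp(4*x)*sin(2*x).
Apply the initial conditions: u(0) = -147/1000 + C1 = 4 and u'(0) = 21/50 + 2*C2 + 4*C1 = -5. Solving gives C1 = 4147/1000, C2 = -2751/250.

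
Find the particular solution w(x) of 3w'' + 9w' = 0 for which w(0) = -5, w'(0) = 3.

w = -4 - exp(-3*x)

Divide through by 3: w'' + 3w' = 0.
Characteristic equation r² + 3r = 0 factors as (r + 3)r = 0, so r = -3, 0.
Hence w_h = C1*exp(-3*x) + C2.
Apply the initial conditions: w(0) = C1 + C2 = -5 and w'(0) = -3*C1 = 3. Solving gives C1 = -1, C2 = -4.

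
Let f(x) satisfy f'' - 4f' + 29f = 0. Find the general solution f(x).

f = C1*cos(5*x)*exp(2*x) + C2*exp(2*x)*sin(5*x)

Characteristic equation r² - 4r + 29 = 0 has discriminant (-4)² - 4·(29) = -100 < 0, so r = 2 ± 5i.
Hence f_h = C1*cos(5*x)*exp(2*x) + C2*exp(2*x)*sin(5*x).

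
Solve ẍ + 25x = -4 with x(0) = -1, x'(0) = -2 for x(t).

x = -4/25 - 21*cos(5*t)/25 - 2*sin(5*t)/5

Characteristic equation r² + 25 = 0 has discriminant (0)² - 4·(25) = -100 < 0, so r = ± 5i.
Hence x_h = C1*cos(5*t) + C2*sin(5*t).
For the particular solution try x_p = A0. Substituting and matching coefficients of each power of t gives A0 = -4/25, so x_p = -4/25.
General solution: x = -4/25 + C1*cos(5*t) + C2*sin(5*t).
Apply the initial conditions: x(0) = -4/25 + C1 = -1 and x'(0) = 5*C2 = -2. Solving gives C1 = -21/25, C2 = -2/5.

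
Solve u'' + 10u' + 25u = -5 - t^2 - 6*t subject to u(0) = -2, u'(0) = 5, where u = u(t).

u = -71/625 - 1179*exp(-5*t)/625 - 26*t/125 - t**2/25 - 528*t*exp(-5*t)/125

Characteristic equation r² + 10r + 25 = 0 has discriminant (10)² - 4·(25) = 0, so r = -5 is a repeated root.
Hence u_h = (C1 + C2*t)*exp(-5*t).
For the particular solution try u_p = A0 + A1*t + A2*t^2. Substituting and matching coefficients of each power of t gives A0 = -71/625, A1 = -26/125, A2 = -1/25, so u_p = -71/625 - 26*t/125 - t^2/25.
General solution: u = -71/625 - 26*t/125 - t^2/25 + C1*exp(-5*t) + C2*t*exp(-5*t).
Apply the initial conditions: u(0) = -71/625 + C1 = -2 and u'(0) = -26/125 + C2 - 5*C1 = 5. Solving gives C1 = -1179/625, C2 = -528/125.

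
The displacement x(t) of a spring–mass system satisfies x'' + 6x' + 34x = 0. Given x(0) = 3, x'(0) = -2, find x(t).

x = 3*cos(5*t)*exp(-3*t) + 7*exp(-3*t)*sin(5*t)/5

Characteristic equation r² + 6r + 34 = 0 has discriminant (6)² - 4·(34) = -100 < 0, so r = -3 ± 5i.
Hence x_h = C1*cos(5*t)*exp(-3*t) + C2*exp(-3*t)*sin(5*t).
Apply the initial conditions: x(0) = C1 = 3 and x'(0) = -3*C1 + 5*C2 = -2. Solving gives C1 = 3, C2 = 7/5.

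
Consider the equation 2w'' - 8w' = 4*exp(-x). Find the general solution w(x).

Divide through by 2: w'' - 4w' = 2*exp(-x).
Characteristic equation r² - 4r = 0 factors as (r - 4)r = 0, so r = 4, 0.
Hence w_h = C1*exp(4*x) + C2.
Try w_p = A*exp(-x). Substituting into the equation and dividing by exp(-x) gives A = 2/5, so w_p = 2*exp(-x)/5.

w = C2 + 2*exp(-x)/5 + C1*exp(4*x)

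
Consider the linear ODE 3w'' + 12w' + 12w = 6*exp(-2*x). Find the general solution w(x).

Divide through by 3: w'' + 4w' + 4w = 2*exp(-2*x).
Characteristic equation r² + 4r + 4 = 0 has discriminant (4)² - 4·(4) = 0, so r = -2 is a repeated root.
Hence w_h = (C1 + C2*x)*exp(-2*x).
Since exp(-2*x) solves the homogeneous equation (r = -2 is a root of multiplicity 2), multiply the trial by x^2. Try w_p = A*x^2*exp(-2*x). Substituting into the equation and dividing by exp(-2*x) gives A = 1, so w_p = x^2*exp(-2*x).

w = C1*exp(-2*x) + x**2*exp(-2*x) + C2*x*exp(-2*x)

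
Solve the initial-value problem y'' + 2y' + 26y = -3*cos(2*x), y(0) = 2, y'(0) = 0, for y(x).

Characteristic equation r² + 2r + 26 = 0 has discriminant (2)² - 4·(26) = -100 < 0, so r = -1 ± 5i.
Hence y_h = C1*cos(5*x)*exp(-x) + C2*exp(-x)*sin(5*x).
Try y_p = A*cos(2*x) + B*sin(2*x). Substituting and equating the coefficients of cos(2x) and sin(2x) gives A = -33/250, B = -3/125, so y_p = -33*cos(2*x)/250 - 3*sin(2*x)/125.
General solution: y = -33*cos(2*x)/250 - 3*sin(2*x)/125 + C1*cos(5*x)*exp(-x) + C2*exp(-x)*sin(5*x).
Apply the initial conditions: y(0) = -33/250 + C1 = 2 and y'(0) = -6/125 - C1 + 5*C2 = 0. Solving gives C1 = 533/250, C2 = 109/250.

y = -33*cos(2*x)/250 - 3*sin(2*x)/125 + 109*exp(-x)*sin(5*x)/250 + 533*cos(5*x)*exp(-x)/250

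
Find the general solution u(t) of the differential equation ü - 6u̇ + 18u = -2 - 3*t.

u = -1/6 - t/6 + C1*cos(3*t)*exp(3*t) + C2*exp(3*t)*sin(3*t)

Characteristic equation r² - 6r + 18 = 0 has discriminant (-6)² - 4·(18) = -36 < 0, so r = 3 ± 3i.
Hence u_h = C1*cos(3*t)*exp(3*t) + C2*exp(3*t)*sin(3*t).
For the particular solution try u_p = A0 + A1*t. Substituting and matching coefficients of each power of t gives A0 = -1/6, A1 = -1/6, so u_p = -1/6 - t/6.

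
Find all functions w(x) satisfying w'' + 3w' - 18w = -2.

w = 1/9 + C1*exp(3*x) + C2*exp(-6*x)

Characteristic equation r² + 3r - 18 = 0 factors as (r - 3)(r + 6) = 0, so r = 3, -6.
Hence w_h = C1*exp(3*x) + C2*exp(-6*x).
For the particular solution try w_p = A0. Substituting and matching coefficients of each power of x gives A0 = 1/9, so w_p = 1/9.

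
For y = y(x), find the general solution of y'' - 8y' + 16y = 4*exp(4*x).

y = C1*exp(4*x) + 2*x**2*exp(4*x) + C2*x*exp(4*x)

Characteristic equation r² - 8r + 16 = 0 has discriminant (-8)² - 4·(16) = 0, so r = 4 is a repeated root.
Hence y_h = (C1 + C2*x)*exp(4*x).
Since exp(4*x) solves the homogeneous equation (r = 4 is a root of multiplicity 2), multiply the trial by x^2. Try y_p = A*x^2*exp(4*x). Substituting into the equation and dividing by exp(4*x) gives A = 2, so y_p = 2*x^2*exp(4*x).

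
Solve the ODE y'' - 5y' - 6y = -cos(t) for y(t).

y = 5*sin(t)/74 + 7*cos(t)/74 + C1*exp(-t) + C2*exp(6*t)

Characteristic equation r² - 5r - 6 = 0 factors as (r + 1)(r - 6) = 0, so r = -1, 6.
Hence y_h = C1*exp(-t) + C2*exp(6*t).
Try y_p = A*cos(t) + B*sin(t). Substituting and equating the coefficients of cos(t) and sin(t) gives A = 7/74, B = 5/74, so y_p = 5*sin(t)/74 + 7*cos(t)/74.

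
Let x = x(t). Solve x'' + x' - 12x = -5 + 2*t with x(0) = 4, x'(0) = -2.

x = 29/72 - t/6 + 101*exp(-4*t)/56 + 113*exp(3*t)/63

Characteristic equation r² + r - 12 = 0 factors as (r + 4)(r - 3) = 0, so r = -4, 3.
Hence x_h = C1*exp(-4*t) + C2*exp(3*t).
For the particular solution try x_p = A0 + A1*t. Substituting and matching coefficients of each power of t gives A0 = 29/72, A1 = -1/6, so x_p = 29/72 - t/6.
General solution: x = 29/72 - t/6 + C1*exp(-4*t) + C2*exp(3*t).
Apply the initial conditions: x(0) = 29/72 + C1 + C2 = 4 and x'(0) = -1/6 - 4*C1 + 3*C2 = -2. Solving gives C1 = 101/56, C2 = 113/63.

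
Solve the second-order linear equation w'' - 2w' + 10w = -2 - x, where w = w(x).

Characteristic equation r² - 2r + 10 = 0 has discriminant (-2)² - 4·(10) = -36 < 0, so r = 1 ± 3i.
Hence w_h = C1*cos(3*x)*exp(x) + C2*exp(x)*sin(3*x).
For the particular solution try w_p = A0 + A1*x. Substituting and matching coefficients of each power of x gives A0 = -11/50, A1 = -1/10, so w_p = -11/50 - x/10.

w = -11/50 - x/10 + C1*cos(3*x)*exp(x) + C2*exp(x)*sin(3*x)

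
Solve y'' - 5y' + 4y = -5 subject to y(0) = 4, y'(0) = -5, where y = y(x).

y = -5/4 - 41*exp(4*x)/12 + 26*exp(x)/3

Characteristic equation r² - 5r + 4 = 0 factors as (r - 4)(r - 1) = 0, so r = 4, 1.
Hence y_h = C1*exp(4*x) + C2*exp(x).
For the particular solution try y_p = A0. Substituting and matching coefficients of each power of x gives A0 = -5/4, so y_p = -5/4.
General solution: y = -5/4 + C1*exp(4*x) + C2*exp(x).
Apply the initial conditions: y(0) = -5/4 + C1 + C2 = 4 and y'(0) = C2 + 4*C1 = -5. Solving gives C1 = -41/12, C2 = 26/3.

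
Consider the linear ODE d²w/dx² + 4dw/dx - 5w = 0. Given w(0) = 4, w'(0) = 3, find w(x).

Characteristic equation r² + 4r - 5 = 0 factors as (r + 5)(r - 1) = 0, so r = -5, 1.
Hence w_h = C1*exp(-5*x) + C2*exp(x).
Apply the initial conditions: w(0) = C1 + C2 = 4 and w'(0) = C2 - 5*C1 = 3. Solving gives C1 = 1/6, C2 = 23/6.

w = exp(-5*x)/6 + 23*exp(x)/6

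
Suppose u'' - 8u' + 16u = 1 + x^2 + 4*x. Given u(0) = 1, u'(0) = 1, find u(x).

u = 27/128 + x**2/16 + 5*x/16 + 101*exp(4*x)/128 - 79*x*exp(4*x)/32

Characteristic equation r² - 8r + 16 = 0 has discriminant (-8)² - 4·(16) = 0, so r = 4 is a repeated root.
Hence u_h = (C1 + C2*x)*exp(4*x).
For the particular solution try u_p = A0 + A1*x + A2*x^2. Substituting and matching coefficients of each power of x gives A0 = 27/128, A1 = 5/16, A2 = 1/16, so u_p = 27/128 + x^2/16 + 5*x/16.
General solution: u = 27/128 + x^2/16 + 5*x/16 + C1*exp(4*x) + C2*x*exp(4*x).
Apply the initial conditions: u(0) = 27/128 + C1 = 1 and u'(0) = 5/16 + C2 + 4*C1 = 1. Solving gives C1 = 101/128, C2 = -79/32.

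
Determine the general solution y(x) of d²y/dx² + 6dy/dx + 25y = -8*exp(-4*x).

y = -8*exp(-4*x)/17 + C1*cos(4*x)*exp(-3*x) + C2*exp(-3*x)*sin(4*x)

Characteristic equation r² + 6r + 25 = 0 has discriminant (6)² - 4·(25) = -64 < 0, so r = -3 ± 4i.
Hence y_h = C1*cos(4*x)*exp(-3*x) + C2*exp(-3*x)*sin(4*x).
Try y_p = A*exp(-4*x). Substituting into the equation and dividing by exp(-4*x) gives A = -8/17, so y_p = -8*exp(-4*x)/17.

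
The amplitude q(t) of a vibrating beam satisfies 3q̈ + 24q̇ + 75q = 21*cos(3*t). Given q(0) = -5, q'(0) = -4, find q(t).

Divide through by 3: q'' + 8q' + 25q = 7*cos(3*t).
Characteristic equation r² + 8r + 25 = 0 has discriminant (8)² - 4·(25) = -36 < 0, so r = -4 ± 3i.
Hence q_h = C1*cos(3*t)*exp(-4*t) + C2*exp(-4*t)*sin(3*t).
Try q_p = A*cos(3*t) + B*sin(3*t). Substituting and equating the coefficients of cos(3t) and sin(3t) gives A = 7/52, B = 21/104, so q_p = 7*cos(3*t)/52 + 21*sin(3*t)/104.
General solution: q = 7*cos(3*t)/52 + 21*sin(3*t)/104 + C1*cos(3*t)*exp(-4*t) + C2*exp(-4*t)*sin(3*t).
Apply the initial conditions: q(0) = 7/52 + C1 = -5 and q'(0) = 63/104 - 4*C1 + 3*C2 = -4. Solving gives C1 = -267/52, C2 = -2615/312.

q = 7*cos(3*t)/52 + 21*sin(3*t)/104 - 2615*exp(-4*t)*sin(3*t)/312 - 267*cos(3*t)*exp(-4*t)/52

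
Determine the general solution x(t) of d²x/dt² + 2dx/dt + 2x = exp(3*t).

x = exp(3*t)/17 + C1*cos(t)*exp(-t) + C2*exp(-t)*sin(t)

Characteristic equation r² + 2r + 2 = 0 has discriminant (2)² - 4·(2) = -4 < 0, so r = -1 ± i.
Hence x_h = C1*cos(t)*exp(-t) + C2*exp(-t)*sin(t).
Try x_p = A*exp(3*t). Substituting into the equation and dividing by exp(3*t) gives A = 1/17, so x_p = exp(3*t)/17.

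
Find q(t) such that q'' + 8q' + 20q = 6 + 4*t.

Characteristic equation r² + 8r + 20 = 0 has discriminant (8)² - 4·(20) = -16 < 0, so r = -4 ± 2i.
Hence q_h = C1*cos(2*t)*exp(-4*t) + C2*exp(-4*t)*sin(2*t).
For the particular solution try q_p = A0 + A1*t. Substituting and matching coefficients of each power of t gives A0 = 11/50, A1 = 1/5, so q_p = 11/50 + t/5.

q = 11/50 + t/5 + C1*cos(2*t)*exp(-4*t) + C2*exp(-4*t)*sin(2*t)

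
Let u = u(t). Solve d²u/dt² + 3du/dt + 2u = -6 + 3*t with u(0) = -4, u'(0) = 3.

Characteristic equation r² + 3r + 2 = 0 factors as (r + 1)(r + 2) = 0, so r = -1, -2.
Hence u_h = C1*exp(-t) + C2*exp(-2*t).
For the particular solution try u_p = A0 + A1*t. Substituting and matching coefficients of each power of t gives A0 = -21/4, A1 = 3/2, so u_p = -21/4 + 3*t/2.
General solution: u = -21/4 + 3*t/2 + C1*exp(-t) + C2*exp(-2*t).
Apply the initial conditions: u(0) = -21/4 + C1 + C2 = -4 and u'(0) = 3/2 - C1 - 2*C2 = 3. Solving gives C1 = 4, C2 = -11/4.

u = -21/4 + 4*exp(-t) - 11*exp(-2*t)/4 + 3*t/2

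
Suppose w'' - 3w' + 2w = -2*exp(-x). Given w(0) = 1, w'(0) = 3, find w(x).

w = -exp(-x)/3 + 4*exp(2*x)/3

Characteristic equation r² - 3r + 2 = 0 factors as (r - 1)(r - 2) = 0, so r = 1, 2.
Hence w_h = C1*exp(x) + C2*exp(2*x).
Try w_p = A*exp(-x). Substituting into the equation and dividing by exp(-x) gives A = -1/3, so w_p = -exp(-x)/3.
General solution: w = -exp(-x)/3 + C1*exp(x) + C2*exp(2*x).
Apply the initial conditions: w(0) = -1/3 + C1 + C2 = 1 and w'(0) = 1/3 + C1 + 2*C2 = 3. Solving gives C1 = 0, C2 = 4/3.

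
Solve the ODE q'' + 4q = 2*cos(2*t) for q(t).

q = C1*cos(2*t) + C2*sin(2*t) + t*sin(2*t)/2

Characteristic equation r² + 4 = 0 has discriminant (0)² - 4·(4) = -16 < 0, so r = ± 2i.
Hence q_h = C1*cos(2*t) + C2*sin(2*t).
Since ±2i are characteristic roots, multiply the trial by t. Try q_p = t*(A*cos(2*t) + B*sin(2*t)). Substituting and equating the coefficients of cos(2t) and sin(2t) gives A = 0, B = 1/2, so q_p = t*sin(2*t)/2.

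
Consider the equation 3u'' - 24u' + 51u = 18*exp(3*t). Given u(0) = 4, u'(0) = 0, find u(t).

Divide through by 3: u'' - 8u' + 17u = 6*exp(3*t).
Characteristic equation r² - 8r + 17 = 0 has discriminant (-8)² - 4·(17) = -4 < 0, so r = 4 ± i.
Hence u_h = C1*cos(t)*exp(4*t) + C2*exp(4*t)*sin(t).
Try u_p = A*exp(3*t). Substituting into the equation and dividing by exp(3*t) gives A = 3, so u_p = 3*exp(3*t).
General solution: u = 3*exp(3*t) + C1*cos(t)*exp(4*t) + C2*exp(4*t)*sin(t).
Apply the initial conditions: u(0) = 3 + C1 = 4 and u'(0) = 9 + C2 + 4*C1 = 0. Solving gives C1 = 1, C2 = -13.

u = 3*exp(3*t) + cos(t)*exp(4*t) - 13*exp(4*t)*sin(t)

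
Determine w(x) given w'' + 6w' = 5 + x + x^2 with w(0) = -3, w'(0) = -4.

Characteristic equation r² + 6r = 0 factors as (r + 6)r = 0, so r = -6, 0.
Hence w_h = C1*exp(-6*x) + C2.
Since 0 is a characteristic root (multiplicity 1), multiply the polynomial trial by x: try w_p = x*(A0 + A1*x + A2*x^2). Substituting and matching coefficients of each power of x gives A0 = 22/27, A1 = 1/18, A2 = 1/18, so w_p = x^2/18 + x^3/18 + 22*x/27.
General solution: w = C2 + x^2/18 + x^3/18 + 22*x/27 + C1*exp(-6*x).
Apply the initial conditions: w(0) = C1 + C2 = -3 and w'(0) = 22/27 - 6*C1 = -4. Solving gives C1 = 65/81, C2 = -308/81.

w = -308/81 + x**2/18 + x**3/18 + 22*x/27 + 65*exp(-6*x)/81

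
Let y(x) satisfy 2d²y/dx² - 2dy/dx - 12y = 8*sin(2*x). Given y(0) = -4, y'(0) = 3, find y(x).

y = -57*exp(3*x)/65 - 16*exp(-2*x)/5 - 5*sin(2*x)/13 + cos(2*x)/13

Divide through by 2: y'' - y' - 6y = 4*sin(2*x).
Characteristic equation r² - r - 6 = 0 factors as (r - 3)(r + 2) = 0, so r = 3, -2.
Hence y_h = C1*exp(3*x) + C2*exp(-2*x).
Try y_p = A*cos(2*x) + B*sin(2*x). Substituting and equating the coefficients of cos(2x) and sin(2x) gives A = 1/13, B = -5/13, so y_p = -5*sin(2*x)/13 + cos(2*x)/13.
General solution: y = -5*sin(2*x)/13 + cos(2*x)/13 + C1*exp(3*x) + C2*exp(-2*x).
Apply the initial conditions: y(0) = 1/13 + C1 + C2 = -4 and y'(0) = -10/13 - 2*C2 + 3*C1 = 3. Solving gives C1 = -57/65, C2 = -16/5.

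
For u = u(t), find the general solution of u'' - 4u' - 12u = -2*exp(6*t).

Characteristic equation r² - 4r - 12 = 0 factors as (r + 2)(r - 6) = 0, so r = -2, 6.
Hence u_h = C1*exp(-2*t) + C2*exp(6*t).
Since exp(6*t) solves the homogeneous equation (r = 6 is a root of multiplicity 1), multiply the trial by t. Try u_p = A*t*exp(6*t). Substituting into the equation and dividing by exp(6*t) gives A = -1/4, so u_p = -t*exp(6*t)/4.

u = C1*exp(-2*t) + C2*exp(6*t) - t*exp(6*t)/4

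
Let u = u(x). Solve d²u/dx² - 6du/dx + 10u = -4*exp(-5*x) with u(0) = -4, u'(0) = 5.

Characteristic equation r² - 6r + 10 = 0 has discriminant (-6)² - 4·(10) = -4 < 0, so r = 3 ± i.
Hence u_h = C1*cos(x)*exp(3*x) + C2*exp(3*x)*sin(x).
Try u_p = A*exp(-5*x). Substituting into the equation and dividing by exp(-5*x) gives A = -4/65, so u_p = -4*exp(-5*x)/65.
General solution: u = -4*exp(-5*x)/65 + C1*cos(x)*exp(3*x) + C2*exp(3*x)*sin(x).
Apply the initial conditions: u(0) = -4/65 + C1 = -4 and u'(0) = 4/13 + C2 + 3*C1 = 5. Solving gives C1 = -256/65, C2 = 1073/65.

u = -4*exp(-5*x)/65 - 256*cos(x)*exp(3*x)/65 + 1073*exp(3*x)*sin(x)/65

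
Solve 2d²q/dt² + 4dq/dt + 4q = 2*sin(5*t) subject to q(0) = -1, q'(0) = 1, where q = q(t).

q = -23*sin(5*t)/629 - 10*cos(5*t)/629 - 619*cos(t)*exp(-t)/629 + 125*exp(-t)*sin(t)/629

Divide through by 2: q'' + 2q' + 2q = sin(5*t).
Characteristic equation r² + 2r + 2 = 0 has discriminant (2)² - 4·(2) = -4 < 0, so r = -1 ± i.
Hence q_h = C1*cos(t)*exp(-t) + C2*exp(-t)*sin(t).
Try q_p = A*cos(5*t) + B*sin(5*t). Substituting and equating the coefficients of cos(5t) and sin(5t) gives A = -10/629, B = -23/629, so q_p = -23*sin(5*t)/629 - 10*cos(5*t)/629.
General solution: q = -23*sin(5*t)/629 - 10*cos(5*t)/629 + C1*cos(t)*exp(-t) + C2*exp(-t)*sin(t).
Apply the initial conditions: q(0) = -10/629 + C1 = -1 and q'(0) = -115/629 + C2 - C1 = 1. Solving gives C1 = -619/629, C2 = 125/629.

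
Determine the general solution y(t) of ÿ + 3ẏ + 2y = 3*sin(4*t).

Characteristic equation r² + 3r + 2 = 0 factors as (r + 1)(r + 2) = 0, so r = -1, -2.
Hence y_h = C1*exp(-t) + C2*exp(-2*t).
Try y_p = A*cos(4*t) + B*sin(4*t). Substituting and equating the coefficients of cos(4t) and sin(4t) gives A = -9/85, B = -21/170, so y_p = -21*sin(4*t)/170 - 9*cos(4*t)/85.

y = -21*sin(4*t)/170 - 9*cos(4*t)/85 + C1*exp(-t) + C2*exp(-2*t)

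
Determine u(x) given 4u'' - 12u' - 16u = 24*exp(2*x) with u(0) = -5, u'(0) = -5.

u = -exp(2*x) - 13*exp(-x)/5 - 7*exp(4*x)/5

Divide through by 4: u'' - 3u' - 4u = 6*exp(2*x).
Characteristic equation r² - 3r - 4 = 0 factors as (r - 4)(r + 1) = 0, so r = 4, -1.
Hence u_h = C1*exp(4*x) + C2*exp(-x).
Try u_p = A*exp(2*x). Substituting into the equation and dividing by exp(2*x) gives A = -1, so u_p = -exp(2*x).
General solution: u = -exp(2*x) + C1*exp(4*x) + C2*exp(-x).
Apply the initial conditions: u(0) = -1 + C1 + C2 = -5 and u'(0) = -2 - C2 + 4*C1 = -5. Solving gives C1 = -7/5, C2 = -13/5.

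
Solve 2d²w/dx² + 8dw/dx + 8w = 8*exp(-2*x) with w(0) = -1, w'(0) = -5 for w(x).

Divide through by 2: w'' + 4w' + 4w = 4*exp(-2*x).
Characteristic equation r² + 4r + 4 = 0 has discriminant (4)² - 4·(4) = 0, so r = -2 is a repeated root.
Hence w_h = (C1 + C2*x)*exp(-2*x).
Since exp(-2*x) solves the homogeneous equation (r = -2 is a root of multiplicity 2), multiply the trial by x^2. Try w_p = A*x^2*exp(-2*x). Substituting into the equation and dividing by exp(-2*x) gives A = 2, so w_p = 2*x^2*exp(-2*x).
General solution: w = C1*exp(-2*x) + 2*x^2*exp(-2*x) + C2*x*exp(-2*x).
Apply the initial conditions: w(0) = C1 = -1 and w'(0) = C2 - 2*C1 = -5. Solving gives C1 = -1, C2 = -7.

w = -exp(-2*x) - 7*x*exp(-2*x) + 2*x**2*exp(-2*x)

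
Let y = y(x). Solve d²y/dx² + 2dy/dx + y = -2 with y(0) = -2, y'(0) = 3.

y = -2 + 3*x*exp(-x)

Characteristic equation r² + 2r + 1 = 0 has discriminant (2)² - 4·(1) = 0, so r = -1 is a repeated root.
Hence y_h = (C1 + C2*x)*exp(-x).
For the particular solution try y_p = A0. Substituting and matching coefficients of each power of x gives A0 = -2, so y_p = -2.
General solution: y = -2 + C1*exp(-x) + C2*x*exp(-x).
Apply the initial conditions: y(0) = -2 + C1 = -2 and y'(0) = C2 - C1 = 3. Solving gives C1 = 0, C2 = 3.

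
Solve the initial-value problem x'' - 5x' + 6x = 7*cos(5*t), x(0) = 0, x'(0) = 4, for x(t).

x = -175*sin(5*t)/986 - 133*cos(5*t)/986 - 130*exp(2*t)/29 + 157*exp(3*t)/34

Characteristic equation r² - 5r + 6 = 0 factors as (r - 2)(r - 3) = 0, so r = 2, 3.
Hence x_h = C1*exp(2*t) + C2*exp(3*t).
Try x_p = A*cos(5*t) + B*sin(5*t). Substituting and equating the coefficients of cos(5t) and sin(5t) gives A = -133/986, B = -175/986, so x_p = -175*sin(5*t)/986 - 133*cos(5*t)/986.
General solution: x = -175*sin(5*t)/986 - 133*cos(5*t)/986 + C1*exp(2*t) + C2*exp(3*t).
Apply the initial conditions: x(0) = -133/986 + C1 + C2 = 0 and x'(0) = -875/986 + 2*C1 + 3*C2 = 4. Solving gives C1 = -130/29, C2 = 157/34.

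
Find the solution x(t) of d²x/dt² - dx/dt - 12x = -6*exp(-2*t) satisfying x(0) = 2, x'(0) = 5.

x = -3*exp(-3*t)/7 + 10*exp(4*t)/7 + exp(-2*t)

Characteristic equation r² - r - 12 = 0 factors as (r - 4)(r + 3) = 0, so r = 4, -3.
Hence x_h = C1*exp(4*t) + C2*exp(-3*t).
Try x_p = A*exp(-2*t). Substituting into the equation and dividing by exp(-2*t) gives A = 1, so x_p = exp(-2*t).
General solution: x = C1*exp(4*t) + C2*exp(-3*t) + exp(-2*t).
Apply the initial conditions: x(0) = 1 + C1 + C2 = 2 and x'(0) = -2 - 3*C2 + 4*C1 = 5. Solving gives C1 = 10/7, C2 = -3/7.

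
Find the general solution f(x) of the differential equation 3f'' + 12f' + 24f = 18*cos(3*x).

Divide through by 3: f'' + 4f' + 8f = 6*cos(3*x).
Characteristic equation r² + 4r + 8 = 0 has discriminant (4)² - 4·(8) = -16 < 0, so r = -2 ± 2i.
Hence f_h = C1*cos(2*x)*exp(-2*x) + C2*exp(-2*x)*sin(2*x).
Try f_p = A*cos(3*x) + B*sin(3*x). Substituting and equating the coefficients of cos(3x) and sin(3x) gives A = -6/145, B = 72/145, so f_p = -6*cos(3*x)/145 + 72*sin(3*x)/145.

f = -6*cos(3*x)/145 + 72*sin(3*x)/145 + C1*cos(2*x)*exp(-2*x) + C2*exp(-2*x)*sin(2*x)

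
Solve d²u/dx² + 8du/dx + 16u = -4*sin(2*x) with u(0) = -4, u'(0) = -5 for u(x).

u = -104*exp(-4*x)/25 - 3*sin(2*x)/25 + 4*cos(2*x)/25 - 107*x*exp(-4*x)/5

Characteristic equation r² + 8r + 16 = 0 has discriminant (8)² - 4·(16) = 0, so r = -4 is a repeated root.
Hence u_h = (C1 + C2*x)*exp(-4*x).
Try u_p = A*cos(2*x) + B*sin(2*x). Substituting and equating the coefficients of cos(2x) and sin(2x) gives A = 4/25, B = -3/25, so u_p = -3*sin(2*x)/25 + 4*cos(2*x)/25.
General solution: u = -3*sin(2*x)/25 + 4*cos(2*x)/25 + C1*exp(-4*x) + C2*x*exp(-4*x).
Apply the initial conditions: u(0) = 4/25 + C1 = -4 and u'(0) = -6/25 + C2 - 4*C1 = -5. Solving gives C1 = -104/25, C2 = -107/5.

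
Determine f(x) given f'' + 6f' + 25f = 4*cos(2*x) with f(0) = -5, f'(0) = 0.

f = 16*sin(2*x)/195 + 28*cos(2*x)/195 - 3041*exp(-3*x)*sin(4*x)/780 - 1003*cos(4*x)*exp(-3*x)/195

Characteristic equation r² + 6r + 25 = 0 has discriminant (6)² - 4·(25) = -64 < 0, so r = -3 ± 4i.
Hence f_h = C1*cos(4*x)*exp(-3*x) + C2*exp(-3*x)*sin(4*x).
Try f_p = A*cos(2*x) + B*sin(2*x). Substituting and equating the coefficients of cos(2x) and sin(2x) gives A = 28/195, B = 16/195, so f_p = 16*sin(2*x)/195 + 28*cos(2*x)/195.
General solution: f = 16*sin(2*x)/195 + 28*cos(2*x)/195 + C1*cos(4*x)*exp(-3*x) + C2*exp(-3*x)*sin(4*x).
Apply the initial conditions: f(0) = 28/195 + C1 = -5 and f'(0) = 32/195 - 3*C1 + 4*C2 = 0. Solving gives C1 = -1003/195, C2 = -3041/780.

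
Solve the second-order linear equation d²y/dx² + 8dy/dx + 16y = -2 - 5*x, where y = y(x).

Characteristic equation r² + 8r + 16 = 0 has discriminant (8)² - 4·(16) = 0, so r = -4 is a repeated root.
Hence y_h = (C1 + C2*x)*exp(-4*x).
For the particular solution try y_p = A0 + A1*x. Substituting and matching coefficients of each power of x gives A0 = 1/32, A1 = -5/16, so y_p = 1/32 - 5*x/16.

y = 1/32 - 5*x/16 + C1*exp(-4*x) + C2*x*exp(-4*x)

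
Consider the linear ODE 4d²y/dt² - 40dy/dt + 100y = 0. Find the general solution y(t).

Divide through by 4: y'' - 10y' + 25y = 0.
Characteristic equation r² - 10r + 25 = 0 has discriminant (-10)² - 4·(25) = 0, so r = 5 is a repeated root.
Hence y_h = (C1 + C2*t)*exp(5*t).

y = C1*exp(5*t) + C2*t*exp(5*t)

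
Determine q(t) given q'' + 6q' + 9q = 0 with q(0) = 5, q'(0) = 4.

q = 5*exp(-3*t) + 19*t*exp(-3*t)

Characteristic equation r² + 6r + 9 = 0 has discriminant (6)² - 4·(9) = 0, so r = -3 is a repeated root.
Hence q_h = (C1 + C2*t)*exp(-3*t).
Apply the initial conditions: q(0) = C1 = 5 and q'(0) = C2 - 3*C1 = 4. Solving gives C1 = 5, C2 = 19.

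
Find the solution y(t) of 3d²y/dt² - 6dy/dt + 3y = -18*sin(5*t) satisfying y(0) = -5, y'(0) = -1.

y = -830*exp(t)/169 - 15*cos(5*t)/169 + 36*sin(5*t)/169 + 37*t*exp(t)/13

Divide through by 3: y'' - 2y' + y = -6*sin(5*t).
Characteristic equation r² - 2r + 1 = 0 has discriminant (-2)² - 4·(1) = 0, so r = 1 is a repeated root.
Hence y_h = (C1 + C2*t)*exp(t).
Try y_p = A*cos(5*t) + B*sin(5*t). Substituting and equating the coefficients of cos(5t) and sin(5t) gives A = -15/169, B = 36/169, so y_p = -15*cos(5*t)/169 + 36*sin(5*t)/169.
General solution: y = -15*cos(5*t)/169 + 36*sin(5*t)/169 + C1*exp(t) + C2*t*exp(t).
Apply the initial conditions: y(0) = -15/169 + C1 = -5 and y'(0) = 180/169 + C1 + C2 = -1. Solving gives C1 = -830/169, C2 = 37/13.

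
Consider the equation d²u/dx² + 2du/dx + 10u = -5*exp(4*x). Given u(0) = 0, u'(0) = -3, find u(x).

u = -5*exp(4*x)/34 - 77*exp(-x)*sin(3*x)/102 + 5*cos(3*x)*exp(-x)/34

Characteristic equation r² + 2r + 10 = 0 has discriminant (2)² - 4·(10) = -36 < 0, so r = -1 ± 3i.
Hence u_h = C1*cos(3*x)*exp(-x) + C2*exp(-x)*sin(3*x).
Try u_p = A*exp(4*x). Substituting into the equation and dividing by exp(4*x) gives A = -5/34, so u_p = -5*exp(4*x)/34.
General solution: u = -5*exp(4*x)/34 + C1*cos(3*x)*exp(-x) + C2*exp(-x)*sin(3*x).
Apply the initial conditions: u(0) = -5/34 + C1 = 0 and u'(0) = -10/17 - C1 + 3*C2 = -3. Solving gives C1 = 5/34, C2 = -77/102.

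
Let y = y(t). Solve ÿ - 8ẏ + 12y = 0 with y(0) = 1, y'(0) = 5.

y = exp(2*t)/4 + 3*exp(6*t)/4

Characteristic equation r² - 8r + 12 = 0 factors as (r - 2)(r - 6) = 0, so r = 2, 6.
Hence y_h = C1*exp(2*t) + C2*exp(6*t).
Apply the initial conditions: y(0) = C1 + C2 = 1 and y'(0) = 2*C1 + 6*C2 = 5. Solving gives C1 = 1/4, C2 = 3/4.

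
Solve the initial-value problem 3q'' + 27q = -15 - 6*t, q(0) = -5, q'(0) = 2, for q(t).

q = -5/9 - 40*cos(3*t)/9 - 2*t/9 + 20*sin(3*t)/27

Divide through by 3: q'' + 9q = -5 - 2*t.
Characteristic equation r² + 9 = 0 has discriminant (0)² - 4·(9) = -36 < 0, so r = ± 3i.
Hence q_h = C1*cos(3*t) + C2*sin(3*t).
For the particular solution try q_p = A0 + A1*t. Substituting and matching coefficients of each power of t gives A0 = -5/9, A1 = -2/9, so q_p = -5/9 - 2*t/9.
General solution: q = -5/9 - 2*t/9 + C1*cos(3*t) + C2*sin(3*t).
Apply the initial conditions: q(0) = -5/9 + C1 = -5 and q'(0) = -2/9 + 3*C2 = 2. Solving gives C1 = -40/9, C2 = 20/27.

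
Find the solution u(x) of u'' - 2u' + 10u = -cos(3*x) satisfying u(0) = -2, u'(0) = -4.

Characteristic equation r² - 2r + 10 = 0 has discriminant (-2)² - 4·(10) = -36 < 0, so r = 1 ± 3i.
Hence u_h = C1*cos(3*x)*exp(x) + C2*exp(x)*sin(3*x).
Try u_p = A*cos(3*x) + B*sin(3*x). Substituting and equating the coefficients of cos(3x) and sin(3x) gives A = -1/37, B = 6/37, so u_p = -cos(3*x)/37 + 6*sin(3*x)/37.
General solution: u = -cos(3*x)/37 + 6*sin(3*x)/37 + C1*cos(3*x)*exp(x) + C2*exp(x)*sin(3*x).
Apply the initial conditions: u(0) = -1/37 + C1 = -2 and u'(0) = 18/37 + C1 + 3*C2 = -4. Solving gives C1 = -73/37, C2 = -31/37.

u = -cos(3*x)/37 + 6*sin(3*x)/37 - 73*cos(3*x)*exp(x)/37 - 31*exp(x)*sin(3*x)/37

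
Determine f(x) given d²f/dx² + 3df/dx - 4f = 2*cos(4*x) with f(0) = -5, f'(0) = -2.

f = -372*exp(x)/85 - 11*exp(-4*x)/20 - 5*cos(4*x)/68 + 3*sin(4*x)/68

Characteristic equation r² + 3r - 4 = 0 factors as (r - 1)(r + 4) = 0, so r = 1, -4.
Hence f_h = C1*exp(x) + C2*exp(-4*x).
Try f_p = A*cos(4*x) + B*sin(4*x). Substituting and equating the coefficients of cos(4x) and sin(4x) gives A = -5/68, B = 3/68, so f_p = -5*cos(4*x)/68 + 3*sin(4*x)/68.
General solution: f = -5*cos(4*x)/68 + 3*sin(4*x)/68 + C1*exp(x) + C2*exp(-4*x).
Apply the initial conditions: f(0) = -5/68 + C1 + C2 = -5 and f'(0) = 3/17 + C1 - 4*C2 = -2. Solving gives C1 = -372/85, C2 = -11/20.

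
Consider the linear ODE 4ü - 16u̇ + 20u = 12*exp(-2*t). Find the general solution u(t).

Divide through by 4: u'' - 4u' + 5u = 3*exp(-2*t).
Characteristic equation r² - 4r + 5 = 0 has discriminant (-4)² - 4·(5) = -4 < 0, so r = 2 ± i.
Hence u_h = C1*cos(t)*exp(2*t) + C2*exp(2*t)*sin(t).
Try u_p = A*exp(-2*t). Substituting into the equation and dividing by exp(-2*t) gives A = 3/17, so u_p = 3*exp(-2*t)/17.

u = 3*exp(-2*t)/17 + C1*cos(t)*exp(2*t) + C2*exp(2*t)*sin(t)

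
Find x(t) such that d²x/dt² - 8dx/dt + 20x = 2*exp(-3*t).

x = 2*exp(-3*t)/53 + C1*cos(2*t)*exp(4*t) + C2*exp(4*t)*sin(2*t)

Characteristic equation r² - 8r + 20 = 0 has discriminant (-8)² - 4·(20) = -16 < 0, so r = 4 ± 2i.
Hence x_h = C1*cos(2*t)*exp(4*t) + C2*exp(4*t)*sin(2*t).
Try x_p = A*exp(-3*t). Substituting into the equation and dividing by exp(-3*t) gives A = 2/53, so x_p = 2*exp(-3*t)/53.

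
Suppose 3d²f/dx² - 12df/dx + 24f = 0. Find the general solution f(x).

f = C1*cos(2*x)*exp(2*x) + C2*exp(2*x)*sin(2*x)

Divide through by 3: f'' - 4f' + 8f = 0.
Characteristic equation r² - 4r + 8 = 0 has discriminant (-4)² - 4·(8) = -16 < 0, so r = 2 ± 2i.
Hence f_h = C1*cos(2*x)*exp(2*x) + C2*exp(2*x)*sin(2*x).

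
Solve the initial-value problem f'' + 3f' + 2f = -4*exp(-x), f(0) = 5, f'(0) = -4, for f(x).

Characteristic equation r² + 3r + 2 = 0 factors as (r + 2)(r + 1) = 0, so r = -2, -1.
Hence f_h = C1*exp(-2*x) + C2*exp(-x).
Since exp(-x) solves the homogeneous equation (r = -1 is a root of multiplicity 1), multiply the trial by x. Try f_p = A*x*exp(-x). Substituting into the equation and dividing by exp(-x) gives A = -4, so f_p = -4*x*exp(-x).
General solution: f = C1*exp(-2*x) + C2*exp(-x) - 4*x*exp(-x).
Apply the initial conditions: f(0) = C1 + C2 = 5 and f'(0) = -4 - C2 - 2*C1 = -4. Solving gives C1 = -5, C2 = 10.

f = -5*exp(-2*x) + 10*exp(-x) - 4*x*exp(-x)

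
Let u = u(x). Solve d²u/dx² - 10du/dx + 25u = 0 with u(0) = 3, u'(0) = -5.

u = 3*exp(5*x) - 20*x*exp(5*x)

Characteristic equation r² - 10r + 25 = 0 has discriminant (-10)² - 4·(25) = 0, so r = 5 is a repeated root.
Hence u_h = (C1 + C2*x)*exp(5*x).
Apply the initial conditions: u(0) = C1 = 3 and u'(0) = C2 + 5*C1 = -5. Solving gives C1 = 3, C2 = -20.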